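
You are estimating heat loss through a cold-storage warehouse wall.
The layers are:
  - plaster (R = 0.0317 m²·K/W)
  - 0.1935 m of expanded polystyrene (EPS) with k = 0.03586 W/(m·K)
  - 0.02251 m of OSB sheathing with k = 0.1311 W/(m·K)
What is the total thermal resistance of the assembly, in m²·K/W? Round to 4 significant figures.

0.1935/0.03586 = 5.396
0.02251/0.1311 = 0.1717
R_total = 0.0317 + 5.396 + 0.1717 = 5.5994 m²·K/W

5.599 m²·K/W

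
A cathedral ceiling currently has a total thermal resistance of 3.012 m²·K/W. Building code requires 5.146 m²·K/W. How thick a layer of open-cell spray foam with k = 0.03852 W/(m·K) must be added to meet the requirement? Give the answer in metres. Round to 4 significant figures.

ΔR = 5.146 − 3.012 = 2.134 m²·K/W
L = ΔR × k = 2.134 × 0.03852 = 0.082202 m

0.08220 m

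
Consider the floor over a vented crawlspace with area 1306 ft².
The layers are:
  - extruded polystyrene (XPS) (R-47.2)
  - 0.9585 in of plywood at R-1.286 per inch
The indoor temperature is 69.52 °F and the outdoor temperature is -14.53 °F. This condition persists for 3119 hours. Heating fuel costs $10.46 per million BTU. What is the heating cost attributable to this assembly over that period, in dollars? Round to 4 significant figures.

0.9585 × 1.286 = 1.2326
R_total = 47.2 + 1.2326 = 48.433 ft²·°F·h/BTU
Q = 1306 × (69.52 − (-14.53)) / 48.433 = 2266.4 BTU/h
E = 2266.4 × 3119 = 7069000 BTU
Cost = 7069000/10⁶ × 10.46 = $73.942

73.94 dollars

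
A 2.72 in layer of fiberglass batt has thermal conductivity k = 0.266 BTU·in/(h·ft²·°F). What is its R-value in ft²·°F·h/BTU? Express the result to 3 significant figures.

R = L/k = 2.72/0.266 = 10.23 ft²·°F·h/BTU

10.2 ft²·°F·h/BTU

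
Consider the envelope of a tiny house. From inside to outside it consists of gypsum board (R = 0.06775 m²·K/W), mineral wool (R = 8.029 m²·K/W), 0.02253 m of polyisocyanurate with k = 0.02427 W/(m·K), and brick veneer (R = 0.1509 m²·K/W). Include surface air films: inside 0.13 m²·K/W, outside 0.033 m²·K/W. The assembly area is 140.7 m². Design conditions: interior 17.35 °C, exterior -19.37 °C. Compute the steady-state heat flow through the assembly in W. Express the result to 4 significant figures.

0.02253/0.02427 = 0.92831
R_total = 0.13 + 0.06775 + 8.029 + 0.92831 + 0.1509 + 0.033 = 9.339 m²·K/W
Q = A·ΔT/R = 140.7 × (17.35 − (-19.37)) / 9.339 = 553.22 W

553.2 W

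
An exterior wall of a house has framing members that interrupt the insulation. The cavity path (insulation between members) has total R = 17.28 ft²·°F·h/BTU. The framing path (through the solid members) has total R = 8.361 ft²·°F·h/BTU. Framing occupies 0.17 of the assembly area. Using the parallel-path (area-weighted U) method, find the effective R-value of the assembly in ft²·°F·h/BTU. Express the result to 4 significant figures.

U_eff = 0.83/17.28 + 0.17/8.361 = 0.048032 + 0.020332 = 0.068365
R_eff = 1/U_eff = 14.627 ft²·°F·h/BTU

14.63 ft²·°F·h/BTU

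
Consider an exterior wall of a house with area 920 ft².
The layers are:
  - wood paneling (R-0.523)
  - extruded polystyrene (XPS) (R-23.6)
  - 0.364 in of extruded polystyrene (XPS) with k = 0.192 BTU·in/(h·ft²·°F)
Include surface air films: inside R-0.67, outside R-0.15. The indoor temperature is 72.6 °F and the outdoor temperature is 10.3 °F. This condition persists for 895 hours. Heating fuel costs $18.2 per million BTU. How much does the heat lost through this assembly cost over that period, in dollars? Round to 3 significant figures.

34.8 dollars

0.364/0.192 = 1.896
R_total = 0.67 + 0.523 + 23.6 + 1.896 + 0.15 = 26.84 ft²·°F·h/BTU
Q = 920 × (72.6 − 10.3) / 26.84 = 2136 BTU/h
E = 2136 × 895 = 1911000 BTU
Cost = 1911000/10⁶ × 18.2 = $34.79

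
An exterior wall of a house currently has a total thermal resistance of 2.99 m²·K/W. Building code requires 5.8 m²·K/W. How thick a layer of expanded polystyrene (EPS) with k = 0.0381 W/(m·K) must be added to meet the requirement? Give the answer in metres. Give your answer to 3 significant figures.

0.107 m

ΔR = 5.8 − 2.99 = 2.81 m²·K/W
L = ΔR × k = 2.81 × 0.0381 = 0.1071 m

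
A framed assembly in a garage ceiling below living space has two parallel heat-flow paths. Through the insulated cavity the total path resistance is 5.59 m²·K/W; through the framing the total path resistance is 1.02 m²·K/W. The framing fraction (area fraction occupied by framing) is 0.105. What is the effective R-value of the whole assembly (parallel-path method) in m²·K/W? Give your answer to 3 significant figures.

3.80 m²·K/W

U_eff = 0.895/5.59 + 0.105/1.02 = 0.1601 + 0.1029 = 0.263
R_eff = 1/U_eff = 3.802 m²·K/W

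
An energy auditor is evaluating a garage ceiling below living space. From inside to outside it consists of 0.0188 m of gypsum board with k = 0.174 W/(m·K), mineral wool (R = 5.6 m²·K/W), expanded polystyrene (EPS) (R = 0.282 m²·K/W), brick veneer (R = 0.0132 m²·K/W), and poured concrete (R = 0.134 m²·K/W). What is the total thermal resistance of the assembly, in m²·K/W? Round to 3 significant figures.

6.14 m²·K/W

0.0188/0.174 = 0.108
R_total = 0.108 + 5.6 + 0.282 + 0.0132 + 0.134 = 6.137 m²·K/W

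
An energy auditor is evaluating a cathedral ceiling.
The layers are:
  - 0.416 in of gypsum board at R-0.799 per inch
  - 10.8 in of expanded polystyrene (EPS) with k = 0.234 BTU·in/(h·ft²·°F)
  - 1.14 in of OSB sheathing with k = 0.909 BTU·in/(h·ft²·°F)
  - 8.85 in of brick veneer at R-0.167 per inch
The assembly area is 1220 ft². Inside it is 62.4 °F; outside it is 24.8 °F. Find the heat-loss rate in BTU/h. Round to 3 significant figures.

932 BTU/h

0.416 × 0.799 = 0.3324
10.8/0.234 = 46.15
1.14/0.909 = 1.254
8.85 × 0.167 = 1.478
R_total = 0.3324 + 46.15 + 1.254 + 1.478 = 49.22 ft²·°F·h/BTU
Q = A·ΔT/R = 1220 × (62.4 − 24.8) / 49.22 = 932 BTU/h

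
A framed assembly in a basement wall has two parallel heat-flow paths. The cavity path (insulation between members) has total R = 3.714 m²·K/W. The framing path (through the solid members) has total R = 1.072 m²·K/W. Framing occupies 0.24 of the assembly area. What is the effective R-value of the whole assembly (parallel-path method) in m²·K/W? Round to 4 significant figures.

U_eff = 0.76/3.714 + 0.24/1.072 = 0.20463 + 0.22388 = 0.42851
R_eff = 1/U_eff = 2.3337 m²·K/W

2.334 m²·K/W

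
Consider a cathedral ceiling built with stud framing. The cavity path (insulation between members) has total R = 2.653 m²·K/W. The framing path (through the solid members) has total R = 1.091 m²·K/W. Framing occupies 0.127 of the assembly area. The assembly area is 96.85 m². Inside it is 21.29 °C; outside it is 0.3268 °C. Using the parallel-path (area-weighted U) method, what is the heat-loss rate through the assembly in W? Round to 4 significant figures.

U_eff = 0.873/2.653 + 0.127/1.091 = 0.32906 + 0.11641 = 0.44547
R_eff = 1/U_eff = 2.2448 m²·K/W
Q = 96.85 × (21.29 − 0.3268) / 2.2448 = 904.43 W

904.4 W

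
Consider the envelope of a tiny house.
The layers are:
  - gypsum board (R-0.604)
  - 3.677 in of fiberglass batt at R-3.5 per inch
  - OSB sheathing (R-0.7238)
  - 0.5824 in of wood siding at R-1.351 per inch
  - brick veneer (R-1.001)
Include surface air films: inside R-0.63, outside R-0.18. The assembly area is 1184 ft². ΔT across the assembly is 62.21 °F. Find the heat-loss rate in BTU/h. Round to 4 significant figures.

4386 BTU/h

3.677 × 3.5 = 12.87
0.5824 × 1.351 = 0.78682
R_total = 0.63 + 0.604 + 12.87 + 0.7238 + 0.78682 + 1.001 + 0.18 = 16.795 ft²·°F·h/BTU
Q = A·ΔT/R = 1184 × 62.21 / 16.795 = 4385.6 BTU/h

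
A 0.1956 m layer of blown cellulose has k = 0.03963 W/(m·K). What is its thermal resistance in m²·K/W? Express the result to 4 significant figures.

4.936 m²·K/W

R = L/k = 0.1956/0.03963 = 4.9357 m²·K/W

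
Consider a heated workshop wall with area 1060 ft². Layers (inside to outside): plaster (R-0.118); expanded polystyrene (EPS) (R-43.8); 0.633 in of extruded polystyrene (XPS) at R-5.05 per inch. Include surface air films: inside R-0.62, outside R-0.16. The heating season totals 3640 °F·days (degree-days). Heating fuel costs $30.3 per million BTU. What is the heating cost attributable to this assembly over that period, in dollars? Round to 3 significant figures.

58.6 dollars

0.633 × 5.05 = 3.197
R_total = 0.62 + 0.118 + 43.8 + 3.197 + 0.16 = 47.89 ft²·°F·h/BTU
E = A × HDD × 24 / R = 1060 × 3640 × 24 / 47.89 = 1933000 BTU
Cost = 1933000/10⁶ × 30.3 = $58.58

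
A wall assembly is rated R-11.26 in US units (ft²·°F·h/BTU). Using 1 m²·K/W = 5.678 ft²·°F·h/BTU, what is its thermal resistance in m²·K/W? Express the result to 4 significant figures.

R_SI = 11.26/5.678 = 1.9831

1.983 m²·K/W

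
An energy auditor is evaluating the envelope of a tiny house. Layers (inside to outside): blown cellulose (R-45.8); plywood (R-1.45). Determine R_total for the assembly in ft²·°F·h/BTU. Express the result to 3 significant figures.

R_total = 45.8 + 1.45 = 47.25 ft²·°F·h/BTU

47.2 ft²·°F·h/BTU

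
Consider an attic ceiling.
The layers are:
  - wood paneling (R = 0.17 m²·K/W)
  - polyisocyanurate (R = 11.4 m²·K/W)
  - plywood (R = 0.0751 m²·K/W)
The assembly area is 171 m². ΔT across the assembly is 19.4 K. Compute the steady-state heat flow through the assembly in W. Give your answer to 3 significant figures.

R_total = 0.17 + 11.4 + 0.0751 = 11.65 m²·K/W
Q = A·ΔT/R = 171 × 19.4 / 11.65 = 284.9 W

285 W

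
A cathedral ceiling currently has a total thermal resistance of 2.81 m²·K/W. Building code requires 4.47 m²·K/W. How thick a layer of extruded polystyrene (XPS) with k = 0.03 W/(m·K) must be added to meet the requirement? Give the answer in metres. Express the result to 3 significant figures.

ΔR = 4.47 − 2.81 = 1.66 m²·K/W
L = ΔR × k = 1.66 × 0.03 = 0.0498 m

0.0498 m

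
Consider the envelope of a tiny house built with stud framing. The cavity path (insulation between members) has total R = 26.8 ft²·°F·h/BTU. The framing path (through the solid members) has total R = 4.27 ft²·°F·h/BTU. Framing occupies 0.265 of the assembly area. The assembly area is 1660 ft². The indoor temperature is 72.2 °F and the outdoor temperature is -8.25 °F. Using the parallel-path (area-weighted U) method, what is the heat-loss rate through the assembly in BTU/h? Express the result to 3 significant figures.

U_eff = 0.735/26.8 + 0.265/4.27 = 0.02743 + 0.06206 = 0.08949
R_eff = 1/U_eff = 11.17 ft²·°F·h/BTU
Q = 1660 × (72.2 − (-8.25)) / 11.17 = 11950 BTU/h

12000 BTU/h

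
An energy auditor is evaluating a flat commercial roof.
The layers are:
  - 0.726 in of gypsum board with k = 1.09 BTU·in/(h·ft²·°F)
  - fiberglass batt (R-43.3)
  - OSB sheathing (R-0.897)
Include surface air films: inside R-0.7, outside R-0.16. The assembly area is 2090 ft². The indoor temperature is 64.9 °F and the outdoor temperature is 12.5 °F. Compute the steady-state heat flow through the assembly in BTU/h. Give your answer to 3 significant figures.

2400 BTU/h

0.726/1.09 = 0.6661
R_total = 0.7 + 0.6661 + 43.3 + 0.897 + 0.16 = 45.72 ft²·°F·h/BTU
Q = A·ΔT/R = 2090 × (64.9 − 12.5) / 45.72 = 2395 BTU/h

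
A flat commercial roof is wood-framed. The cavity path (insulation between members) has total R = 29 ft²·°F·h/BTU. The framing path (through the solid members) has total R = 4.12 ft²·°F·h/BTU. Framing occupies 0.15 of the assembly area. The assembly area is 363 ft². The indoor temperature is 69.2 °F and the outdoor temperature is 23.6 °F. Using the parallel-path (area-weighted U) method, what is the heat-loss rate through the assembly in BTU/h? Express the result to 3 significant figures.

U_eff = 0.85/29 + 0.15/4.12 = 0.02931 + 0.03641 = 0.06572
R_eff = 1/U_eff = 15.22 ft²·°F·h/BTU
Q = 363 × (69.2 − 23.6) / 15.22 = 1088 BTU/h

1090 BTU/h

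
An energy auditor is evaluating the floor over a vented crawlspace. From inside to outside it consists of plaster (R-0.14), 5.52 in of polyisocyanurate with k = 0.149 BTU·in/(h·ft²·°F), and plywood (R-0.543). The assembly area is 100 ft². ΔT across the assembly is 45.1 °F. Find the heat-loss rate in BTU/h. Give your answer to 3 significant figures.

5.52/0.149 = 37.05
R_total = 0.14 + 37.05 + 0.543 = 37.73 ft²·°F·h/BTU
Q = A·ΔT/R = 100 × 45.1 / 37.73 = 119.5 BTU/h

120 BTU/h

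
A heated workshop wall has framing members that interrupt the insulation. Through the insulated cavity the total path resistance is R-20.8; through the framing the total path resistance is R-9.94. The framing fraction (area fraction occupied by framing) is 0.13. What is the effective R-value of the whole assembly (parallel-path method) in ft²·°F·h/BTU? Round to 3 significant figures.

18.2 ft²·°F·h/BTU

U_eff = 0.87/20.8 + 0.13/9.94 = 0.04183 + 0.01308 = 0.05491
R_eff = 1/U_eff = 18.21 ft²·°F·h/BTU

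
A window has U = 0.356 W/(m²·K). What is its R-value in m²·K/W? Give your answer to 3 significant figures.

2.81 m²·K/W

R = 1/U = 1/0.356 = 2.809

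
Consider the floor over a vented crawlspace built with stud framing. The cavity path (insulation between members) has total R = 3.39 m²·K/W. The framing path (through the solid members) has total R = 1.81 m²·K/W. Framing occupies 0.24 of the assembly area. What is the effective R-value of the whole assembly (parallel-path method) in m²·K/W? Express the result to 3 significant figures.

2.80 m²·K/W

U_eff = 0.76/3.39 + 0.24/1.81 = 0.2242 + 0.1326 = 0.3568
R_eff = 1/U_eff = 2.803 m²·K/W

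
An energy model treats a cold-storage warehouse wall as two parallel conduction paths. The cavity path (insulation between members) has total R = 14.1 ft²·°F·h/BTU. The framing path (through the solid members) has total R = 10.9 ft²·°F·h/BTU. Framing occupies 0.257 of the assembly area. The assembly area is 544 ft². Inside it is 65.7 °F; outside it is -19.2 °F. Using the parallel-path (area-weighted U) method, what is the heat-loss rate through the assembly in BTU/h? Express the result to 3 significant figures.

U_eff = 0.743/14.1 + 0.257/10.9 = 0.0527 + 0.02358 = 0.07627
R_eff = 1/U_eff = 13.11 ft²·°F·h/BTU
Q = 544 × (65.7 − (-19.2)) / 13.11 = 3523 BTU/h

3520 BTU/h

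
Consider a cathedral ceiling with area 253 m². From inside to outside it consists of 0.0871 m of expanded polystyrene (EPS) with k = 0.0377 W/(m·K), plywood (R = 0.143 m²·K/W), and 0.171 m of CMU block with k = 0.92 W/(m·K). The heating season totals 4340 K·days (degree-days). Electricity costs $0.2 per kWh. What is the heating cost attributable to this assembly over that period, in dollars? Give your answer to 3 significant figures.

2000 dollars

0.0871/0.0377 = 2.31
0.171/0.92 = 0.1859
R_total = 2.31 + 0.143 + 0.1859 = 2.639 m²·K/W
E = A × HDD × 24 / R / 1000 = 253 × 4340 × 24 / 2.639 / 1000 = 9985 kWh
Cost = 9985 × 0.2 = $1997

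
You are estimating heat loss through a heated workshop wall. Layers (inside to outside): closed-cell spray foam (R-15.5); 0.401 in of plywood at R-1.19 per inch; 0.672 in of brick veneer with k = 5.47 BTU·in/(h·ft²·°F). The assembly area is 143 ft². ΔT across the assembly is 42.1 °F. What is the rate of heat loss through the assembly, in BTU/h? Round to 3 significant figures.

0.401 × 1.19 = 0.4772
0.672/5.47 = 0.1229
R_total = 15.5 + 0.4772 + 0.1229 = 16.1 ft²·°F·h/BTU
Q = A·ΔT/R = 143 × 42.1 / 16.1 = 373.9 BTU/h

374 BTU/h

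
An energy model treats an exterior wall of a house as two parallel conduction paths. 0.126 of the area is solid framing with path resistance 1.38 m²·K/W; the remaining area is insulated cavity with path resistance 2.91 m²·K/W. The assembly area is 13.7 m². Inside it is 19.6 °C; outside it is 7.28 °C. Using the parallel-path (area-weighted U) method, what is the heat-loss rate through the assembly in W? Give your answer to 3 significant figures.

66.1 W

U_eff = 0.874/2.91 + 0.126/1.38 = 0.3003 + 0.0913 = 0.3916
R_eff = 1/U_eff = 2.553 m²·K/W
Q = 13.7 × (19.6 − 7.28) / 2.553 = 66.1 W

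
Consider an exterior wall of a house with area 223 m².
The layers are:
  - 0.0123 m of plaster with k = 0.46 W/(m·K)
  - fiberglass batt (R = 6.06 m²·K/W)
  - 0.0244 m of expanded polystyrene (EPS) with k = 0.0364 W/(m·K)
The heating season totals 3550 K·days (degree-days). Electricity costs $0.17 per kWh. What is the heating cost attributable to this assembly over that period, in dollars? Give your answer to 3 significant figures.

0.0123/0.46 = 0.02674
0.0244/0.0364 = 0.6703
R_total = 0.02674 + 6.06 + 0.6703 = 6.757 m²·K/W
E = A × HDD × 24 / R / 1000 = 223 × 3550 × 24 / 6.757 / 1000 = 2812 kWh
Cost = 2812 × 0.17 = $478

478 dollars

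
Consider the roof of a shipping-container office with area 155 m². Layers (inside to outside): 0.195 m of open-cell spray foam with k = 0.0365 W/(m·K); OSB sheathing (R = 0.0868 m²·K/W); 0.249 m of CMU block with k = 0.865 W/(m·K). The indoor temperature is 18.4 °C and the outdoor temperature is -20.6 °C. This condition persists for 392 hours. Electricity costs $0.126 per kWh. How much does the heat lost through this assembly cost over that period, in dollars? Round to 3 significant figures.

0.195/0.0365 = 5.342
0.249/0.865 = 0.2879
R_total = 5.342 + 0.0868 + 0.2879 = 5.717 m²·K/W
Q = 155 × (18.4 − (-20.6)) / 5.717 = 1057 W
E = 1057 W × 392 h / 1000 = 414.5 kWh
Cost = 414.5 × 0.126 = $52.22

52.2 dollars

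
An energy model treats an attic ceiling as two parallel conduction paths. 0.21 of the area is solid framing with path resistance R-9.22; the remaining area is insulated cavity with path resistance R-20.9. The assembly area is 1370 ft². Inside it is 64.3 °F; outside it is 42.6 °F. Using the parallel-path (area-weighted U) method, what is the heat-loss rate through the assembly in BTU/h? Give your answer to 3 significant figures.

U_eff = 0.79/20.9 + 0.21/9.22 = 0.0378 + 0.02278 = 0.06058
R_eff = 1/U_eff = 16.51 ft²·°F·h/BTU
Q = 1370 × (64.3 − 42.6) / 16.51 = 1801 BTU/h

1800 BTU/h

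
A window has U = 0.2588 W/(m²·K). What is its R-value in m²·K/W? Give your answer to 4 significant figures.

R = 1/U = 1/0.2588 = 3.864

3.864 m²·K/W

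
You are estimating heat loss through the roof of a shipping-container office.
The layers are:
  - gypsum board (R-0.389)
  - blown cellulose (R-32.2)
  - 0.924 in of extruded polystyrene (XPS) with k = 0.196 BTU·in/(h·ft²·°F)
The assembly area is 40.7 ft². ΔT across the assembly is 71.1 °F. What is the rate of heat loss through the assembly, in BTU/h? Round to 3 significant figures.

0.924/0.196 = 4.714
R_total = 0.389 + 32.2 + 4.714 = 37.3 ft²·°F·h/BTU
Q = A·ΔT/R = 40.7 × 71.1 / 37.3 = 77.57 BTU/h

77.6 BTU/h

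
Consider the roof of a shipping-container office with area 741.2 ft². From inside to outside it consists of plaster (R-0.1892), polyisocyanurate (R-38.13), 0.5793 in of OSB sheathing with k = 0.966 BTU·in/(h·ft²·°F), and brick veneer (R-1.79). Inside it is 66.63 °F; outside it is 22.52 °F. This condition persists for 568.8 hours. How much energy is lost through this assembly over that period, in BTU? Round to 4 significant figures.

0.5793/0.966 = 0.59969
R_total = 0.1892 + 38.13 + 0.59969 + 1.79 = 40.709 ft²·°F·h/BTU
Q = 741.2 × (66.63 − 22.52) / 40.709 = 803.13 BTU/h
E = 803.13 × 568.8 = 456820 BTU

456800 BTU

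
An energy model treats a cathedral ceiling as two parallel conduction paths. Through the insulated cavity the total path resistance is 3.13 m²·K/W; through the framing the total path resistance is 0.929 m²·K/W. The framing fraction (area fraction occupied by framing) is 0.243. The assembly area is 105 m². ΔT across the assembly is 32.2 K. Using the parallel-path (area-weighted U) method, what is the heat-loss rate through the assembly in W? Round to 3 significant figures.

U_eff = 0.757/3.13 + 0.243/0.929 = 0.2419 + 0.2616 = 0.5034
R_eff = 1/U_eff = 1.986 m²·K/W
Q = 105 × 32.2 / 1.986 = 1702 W

1700 W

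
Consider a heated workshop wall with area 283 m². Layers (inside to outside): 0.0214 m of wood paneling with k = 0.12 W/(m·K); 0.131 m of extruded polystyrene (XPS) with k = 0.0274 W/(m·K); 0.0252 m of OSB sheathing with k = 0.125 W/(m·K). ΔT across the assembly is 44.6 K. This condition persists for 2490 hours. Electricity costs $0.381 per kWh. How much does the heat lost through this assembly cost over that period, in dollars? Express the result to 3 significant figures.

0.0214/0.12 = 0.1783
0.131/0.0274 = 4.781
0.0252/0.125 = 0.2016
R_total = 0.1783 + 4.781 + 0.2016 = 5.161 m²·K/W
Q = 283 × 44.6 / 5.161 = 2446 W
E = 2446 W × 2490 h / 1000 = 6090 kWh
Cost = 6090 × 0.381 = $2320

2320 dollars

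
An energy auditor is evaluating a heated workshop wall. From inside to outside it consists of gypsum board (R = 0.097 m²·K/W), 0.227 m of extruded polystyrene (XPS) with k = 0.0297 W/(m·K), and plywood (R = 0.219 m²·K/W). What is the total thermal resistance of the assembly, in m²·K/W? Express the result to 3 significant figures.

0.227/0.0297 = 7.643
R_total = 0.097 + 7.643 + 0.219 = 7.959 m²·K/W

7.96 m²·K/W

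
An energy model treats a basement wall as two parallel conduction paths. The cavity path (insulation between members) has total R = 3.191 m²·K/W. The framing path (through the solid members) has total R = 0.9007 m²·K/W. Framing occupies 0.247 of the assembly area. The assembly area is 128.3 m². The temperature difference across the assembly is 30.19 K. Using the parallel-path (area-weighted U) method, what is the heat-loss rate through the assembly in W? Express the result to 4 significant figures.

1976 W

U_eff = 0.753/3.191 + 0.247/0.9007 = 0.23598 + 0.27423 = 0.51021
R_eff = 1/U_eff = 1.96 m²·K/W
Q = 128.3 × 30.19 / 1.96 = 1976.2 W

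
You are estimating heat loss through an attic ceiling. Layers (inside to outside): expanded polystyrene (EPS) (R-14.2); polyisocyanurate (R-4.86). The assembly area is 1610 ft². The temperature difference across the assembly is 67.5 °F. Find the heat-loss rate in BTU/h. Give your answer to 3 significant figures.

5700 BTU/h

R_total = 14.2 + 4.86 = 19.06 ft²·°F·h/BTU
Q = A·ΔT/R = 1610 × 67.5 / 19.06 = 5702 BTU/h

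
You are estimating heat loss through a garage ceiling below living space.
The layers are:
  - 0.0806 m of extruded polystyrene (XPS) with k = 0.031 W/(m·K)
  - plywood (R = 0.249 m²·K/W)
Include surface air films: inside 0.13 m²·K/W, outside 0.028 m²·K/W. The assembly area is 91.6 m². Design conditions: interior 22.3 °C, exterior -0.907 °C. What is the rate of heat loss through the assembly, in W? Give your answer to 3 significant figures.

707 W

0.0806/0.031 = 2.6
R_total = 0.13 + 2.6 + 0.249 + 0.028 = 3.007 m²·K/W
Q = A·ΔT/R = 91.6 × (22.3 − (-0.907)) / 3.007 = 706.9 W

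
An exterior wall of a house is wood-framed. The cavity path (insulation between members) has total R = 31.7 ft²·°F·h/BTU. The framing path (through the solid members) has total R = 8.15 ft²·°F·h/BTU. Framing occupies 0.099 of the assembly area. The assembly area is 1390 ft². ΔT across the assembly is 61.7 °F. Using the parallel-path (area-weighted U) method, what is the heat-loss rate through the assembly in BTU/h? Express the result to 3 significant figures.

U_eff = 0.901/31.7 + 0.099/8.15 = 0.02842 + 0.01215 = 0.04057
R_eff = 1/U_eff = 24.65 ft²·°F·h/BTU
Q = 1390 × 61.7 / 24.65 = 3479 BTU/h

3480 BTU/h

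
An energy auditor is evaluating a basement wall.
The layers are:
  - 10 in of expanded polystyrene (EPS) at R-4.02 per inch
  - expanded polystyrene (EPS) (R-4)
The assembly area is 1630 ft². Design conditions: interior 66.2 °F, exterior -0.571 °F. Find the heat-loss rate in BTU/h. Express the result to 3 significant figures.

10 × 4.02 = 40.2
R_total = 40.2 + 4 = 44.2 ft²·°F·h/BTU
Q = A·ΔT/R = 1630 × (66.2 − (-0.571)) / 44.2 = 2462 BTU/h

2460 BTU/h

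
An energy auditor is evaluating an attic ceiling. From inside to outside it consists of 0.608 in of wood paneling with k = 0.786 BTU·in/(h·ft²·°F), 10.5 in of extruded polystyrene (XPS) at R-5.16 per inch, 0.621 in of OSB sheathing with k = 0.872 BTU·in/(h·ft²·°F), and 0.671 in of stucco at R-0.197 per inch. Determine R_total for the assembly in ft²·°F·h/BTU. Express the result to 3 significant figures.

0.608/0.786 = 0.7735
10.5 × 5.16 = 54.18
0.621/0.872 = 0.7122
0.671 × 0.197 = 0.1322
R_total = 0.7735 + 54.18 + 0.7122 + 0.1322 = 55.8 ft²·°F·h/BTU

55.8 ft²·°F·h/BTU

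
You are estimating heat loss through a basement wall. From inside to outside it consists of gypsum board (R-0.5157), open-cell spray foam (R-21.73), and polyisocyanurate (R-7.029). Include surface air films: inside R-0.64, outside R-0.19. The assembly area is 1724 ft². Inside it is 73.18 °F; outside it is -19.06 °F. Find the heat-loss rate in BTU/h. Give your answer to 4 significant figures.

5282 BTU/h

R_total = 0.64 + 0.5157 + 21.73 + 7.029 + 0.19 = 30.105 ft²·°F·h/BTU
Q = A·ΔT/R = 1724 × (73.18 − (-19.06)) / 30.105 = 5282.3 BTU/h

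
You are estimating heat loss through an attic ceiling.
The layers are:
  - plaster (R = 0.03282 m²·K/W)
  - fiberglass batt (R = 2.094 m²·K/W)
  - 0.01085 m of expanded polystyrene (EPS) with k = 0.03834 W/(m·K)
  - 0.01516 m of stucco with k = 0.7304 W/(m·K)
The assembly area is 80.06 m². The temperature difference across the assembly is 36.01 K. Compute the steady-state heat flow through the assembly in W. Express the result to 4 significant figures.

1186 W

0.01085/0.03834 = 0.28299
0.01516/0.7304 = 0.020756
R_total = 0.03282 + 2.094 + 0.28299 + 0.020756 = 2.4306 m²·K/W
Q = A·ΔT/R = 80.06 × 36.01 / 2.4306 = 1186.1 W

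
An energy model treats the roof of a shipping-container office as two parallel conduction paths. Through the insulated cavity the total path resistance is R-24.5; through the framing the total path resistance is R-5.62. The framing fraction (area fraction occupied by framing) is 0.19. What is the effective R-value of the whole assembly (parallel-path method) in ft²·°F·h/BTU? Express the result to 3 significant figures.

U_eff = 0.81/24.5 + 0.19/5.62 = 0.03306 + 0.03381 = 0.06687
R_eff = 1/U_eff = 14.95 ft²·°F·h/BTU

15.0 ft²·°F·h/BTU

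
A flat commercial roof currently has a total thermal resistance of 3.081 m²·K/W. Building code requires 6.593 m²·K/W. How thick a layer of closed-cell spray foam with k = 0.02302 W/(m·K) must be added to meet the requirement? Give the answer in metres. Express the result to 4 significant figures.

0.08085 m

ΔR = 6.593 − 3.081 = 3.512 m²·K/W
L = ΔR × k = 3.512 × 0.02302 = 0.080846 m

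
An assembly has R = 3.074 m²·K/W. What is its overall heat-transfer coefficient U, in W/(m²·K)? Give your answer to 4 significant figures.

0.3253 W/(m²·K)

U = 1/R = 1/3.074 = 0.32531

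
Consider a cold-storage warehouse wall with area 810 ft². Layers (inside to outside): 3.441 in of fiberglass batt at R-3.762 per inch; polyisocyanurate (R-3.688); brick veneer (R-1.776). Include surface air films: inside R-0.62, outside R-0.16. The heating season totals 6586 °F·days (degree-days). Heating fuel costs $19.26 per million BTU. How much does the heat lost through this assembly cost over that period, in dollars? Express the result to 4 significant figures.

128.5 dollars

3.441 × 3.762 = 12.945
R_total = 0.62 + 12.945 + 3.688 + 1.776 + 0.16 = 19.189 ft²·°F·h/BTU
E = A × HDD × 24 / R = 810 × 6586 × 24 / 19.189 = 6672100 BTU
Cost = 6672100/10⁶ × 19.26 = $128.51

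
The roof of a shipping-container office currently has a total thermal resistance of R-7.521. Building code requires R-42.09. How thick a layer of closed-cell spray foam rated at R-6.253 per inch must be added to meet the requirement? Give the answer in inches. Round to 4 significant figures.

5.528 in

ΔR = 42.09 − 7.521 = 34.569 ft²·°F·h/BTU
L = ΔR / (R/in) = 34.569/6.253 = 5.5284 in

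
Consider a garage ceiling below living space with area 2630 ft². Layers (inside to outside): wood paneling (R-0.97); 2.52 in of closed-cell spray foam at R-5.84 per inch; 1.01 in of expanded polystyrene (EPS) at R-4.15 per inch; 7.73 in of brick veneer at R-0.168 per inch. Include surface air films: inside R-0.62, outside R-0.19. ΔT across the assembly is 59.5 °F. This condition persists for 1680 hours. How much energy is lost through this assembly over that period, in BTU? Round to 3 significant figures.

2.52 × 5.84 = 14.72
1.01 × 4.15 = 4.192
7.73 × 0.168 = 1.299
R_total = 0.62 + 0.97 + 14.72 + 4.192 + 1.299 + 0.19 = 21.99 ft²·°F·h/BTU
Q = 2630 × 59.5 / 21.99 = 7117 BTU/h
E = 7117 × 1680 = 11960000 BTU

12000000 BTU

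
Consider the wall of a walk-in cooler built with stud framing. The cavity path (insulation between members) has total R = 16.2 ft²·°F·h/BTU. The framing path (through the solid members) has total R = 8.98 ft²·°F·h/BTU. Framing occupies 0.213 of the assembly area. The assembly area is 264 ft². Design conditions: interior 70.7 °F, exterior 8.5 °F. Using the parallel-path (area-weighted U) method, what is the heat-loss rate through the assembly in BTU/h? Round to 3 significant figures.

U_eff = 0.787/16.2 + 0.213/8.98 = 0.04858 + 0.02372 = 0.0723
R_eff = 1/U_eff = 13.83 ft²·°F·h/BTU
Q = 264 × (70.7 − 8.5) / 13.83 = 1187 BTU/h

1190 BTU/h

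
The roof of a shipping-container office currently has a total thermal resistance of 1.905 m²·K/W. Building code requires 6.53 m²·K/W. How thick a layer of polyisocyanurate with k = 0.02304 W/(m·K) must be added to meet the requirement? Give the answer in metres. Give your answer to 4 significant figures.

0.1066 m

ΔR = 6.53 − 1.905 = 4.625 m²·K/W
L = ΔR × k = 4.625 × 0.02304 = 0.10656 m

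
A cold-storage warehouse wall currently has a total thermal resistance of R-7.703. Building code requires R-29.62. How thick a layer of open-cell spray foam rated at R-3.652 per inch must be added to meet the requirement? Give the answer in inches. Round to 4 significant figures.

ΔR = 29.62 − 7.703 = 21.917 ft²·°F·h/BTU
L = ΔR / (R/in) = 21.917/3.652 = 6.0014 in

6.001 in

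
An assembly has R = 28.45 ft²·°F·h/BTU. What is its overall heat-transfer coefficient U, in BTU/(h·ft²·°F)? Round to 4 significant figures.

0.03515 BTU/(h·ft²·°F)

U = 1/R = 1/28.45 = 0.035149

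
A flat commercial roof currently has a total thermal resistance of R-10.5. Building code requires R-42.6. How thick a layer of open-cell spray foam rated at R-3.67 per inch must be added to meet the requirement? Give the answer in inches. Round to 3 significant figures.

8.75 in

ΔR = 42.6 − 10.5 = 32.1 ft²·°F·h/BTU
L = ΔR / (R/in) = 32.1/3.67 = 8.747 in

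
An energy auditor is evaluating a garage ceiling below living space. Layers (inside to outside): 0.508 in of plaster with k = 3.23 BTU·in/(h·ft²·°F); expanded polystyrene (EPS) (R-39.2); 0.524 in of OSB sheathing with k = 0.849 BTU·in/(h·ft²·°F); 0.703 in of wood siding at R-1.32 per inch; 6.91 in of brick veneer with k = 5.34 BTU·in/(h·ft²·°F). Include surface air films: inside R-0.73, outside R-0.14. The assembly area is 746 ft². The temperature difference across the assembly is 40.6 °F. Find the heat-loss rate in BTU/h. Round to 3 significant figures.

0.508/3.23 = 0.1573
0.524/0.849 = 0.6172
0.703 × 1.32 = 0.928
6.91/5.34 = 1.294
R_total = 0.73 + 0.1573 + 39.2 + 0.6172 + 0.928 + 1.294 + 0.14 = 43.07 ft²·°F·h/BTU
Q = A·ΔT/R = 746 × 40.6 / 43.07 = 703.3 BTU/h

703 BTU/h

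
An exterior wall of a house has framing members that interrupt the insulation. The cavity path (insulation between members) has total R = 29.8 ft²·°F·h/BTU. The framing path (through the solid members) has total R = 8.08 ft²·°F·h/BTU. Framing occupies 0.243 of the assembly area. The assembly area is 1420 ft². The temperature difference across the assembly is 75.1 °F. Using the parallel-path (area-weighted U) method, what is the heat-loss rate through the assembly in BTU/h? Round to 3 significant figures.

5920 BTU/h

U_eff = 0.757/29.8 + 0.243/8.08 = 0.0254 + 0.03007 = 0.05548
R_eff = 1/U_eff = 18.03 ft²·°F·h/BTU
Q = 1420 × 75.1 / 18.03 = 5916 BTU/h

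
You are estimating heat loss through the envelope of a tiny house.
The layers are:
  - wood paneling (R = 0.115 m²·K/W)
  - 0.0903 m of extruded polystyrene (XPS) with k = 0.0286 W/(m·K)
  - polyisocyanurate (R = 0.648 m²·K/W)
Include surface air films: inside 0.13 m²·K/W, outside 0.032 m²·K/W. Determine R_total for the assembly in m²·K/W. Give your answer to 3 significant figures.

4.08 m²·K/W

0.0903/0.0286 = 3.157
R_total = 0.13 + 0.115 + 3.157 + 0.648 + 0.032 = 4.082 m²·K/W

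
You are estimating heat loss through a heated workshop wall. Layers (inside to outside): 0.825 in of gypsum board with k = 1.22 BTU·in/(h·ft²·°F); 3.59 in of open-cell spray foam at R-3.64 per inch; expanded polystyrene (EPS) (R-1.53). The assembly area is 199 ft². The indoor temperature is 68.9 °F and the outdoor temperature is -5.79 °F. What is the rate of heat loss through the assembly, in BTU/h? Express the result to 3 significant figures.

973 BTU/h

0.825/1.22 = 0.6762
3.59 × 3.64 = 13.07
R_total = 0.6762 + 13.07 + 1.53 = 15.27 ft²·°F·h/BTU
Q = A·ΔT/R = 199 × (68.9 − (-5.79)) / 15.27 = 973.1 BTU/h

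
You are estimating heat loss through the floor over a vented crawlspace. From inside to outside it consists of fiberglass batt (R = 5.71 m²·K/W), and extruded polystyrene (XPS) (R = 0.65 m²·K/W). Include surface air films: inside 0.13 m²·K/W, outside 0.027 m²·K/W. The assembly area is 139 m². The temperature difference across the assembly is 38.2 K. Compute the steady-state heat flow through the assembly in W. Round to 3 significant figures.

815 W

R_total = 0.13 + 5.71 + 0.65 + 0.027 = 6.517 m²·K/W
Q = A·ΔT/R = 139 × 38.2 / 6.517 = 814.8 W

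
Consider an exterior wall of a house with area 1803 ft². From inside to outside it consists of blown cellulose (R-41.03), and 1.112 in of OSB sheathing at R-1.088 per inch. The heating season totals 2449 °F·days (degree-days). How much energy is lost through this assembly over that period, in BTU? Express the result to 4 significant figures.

2509000 BTU

1.112 × 1.088 = 1.2099
R_total = 41.03 + 1.2099 = 42.24 ft²·°F·h/BTU
E = A × HDD × 24 / R = 1803 × 2449 × 24 / 42.24 = 2508800 BTU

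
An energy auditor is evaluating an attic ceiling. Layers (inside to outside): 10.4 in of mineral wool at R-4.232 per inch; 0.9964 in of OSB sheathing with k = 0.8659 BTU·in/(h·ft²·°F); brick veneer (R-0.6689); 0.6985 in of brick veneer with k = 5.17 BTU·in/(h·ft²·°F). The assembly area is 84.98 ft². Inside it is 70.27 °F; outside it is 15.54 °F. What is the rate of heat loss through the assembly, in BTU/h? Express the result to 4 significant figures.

101.2 BTU/h

10.4 × 4.232 = 44.013
0.9964/0.8659 = 1.1507
0.6985/5.17 = 0.13511
R_total = 44.013 + 1.1507 + 0.6689 + 0.13511 = 45.968 ft²·°F·h/BTU
Q = A·ΔT/R = 84.98 × (70.27 − 15.54) / 45.968 = 101.18 BTU/h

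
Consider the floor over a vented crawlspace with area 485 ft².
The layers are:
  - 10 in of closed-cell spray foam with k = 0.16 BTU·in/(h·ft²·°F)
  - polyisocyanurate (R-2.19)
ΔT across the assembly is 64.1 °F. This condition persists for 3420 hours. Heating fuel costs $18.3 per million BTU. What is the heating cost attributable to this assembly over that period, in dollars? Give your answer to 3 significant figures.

10/0.16 = 62.5
R_total = 62.5 + 2.19 = 64.69 ft²·°F·h/BTU
Q = 485 × 64.1 / 64.69 = 480.6 BTU/h
E = 480.6 × 3420 = 1644000 BTU
Cost = 1644000/10⁶ × 18.3 = $30.08

30.1 dollars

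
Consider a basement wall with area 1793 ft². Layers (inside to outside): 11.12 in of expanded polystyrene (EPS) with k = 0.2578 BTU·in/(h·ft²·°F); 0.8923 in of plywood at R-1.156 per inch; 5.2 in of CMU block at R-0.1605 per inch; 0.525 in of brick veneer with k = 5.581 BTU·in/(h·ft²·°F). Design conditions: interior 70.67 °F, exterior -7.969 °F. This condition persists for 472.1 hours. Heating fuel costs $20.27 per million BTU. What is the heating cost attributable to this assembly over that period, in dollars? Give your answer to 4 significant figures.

11.12/0.2578 = 43.134
0.8923 × 1.156 = 1.0315
5.2 × 0.1605 = 0.8346
0.525/5.581 = 0.094069
R_total = 43.134 + 1.0315 + 0.8346 + 0.094069 = 45.094 ft²·°F·h/BTU
Q = 1793 × (70.67 − (-7.969)) / 45.094 = 3126.8 BTU/h
E = 3126.8 × 472.1 = 1476100 BTU
Cost = 1476100/10⁶ × 20.27 = $29.922

29.92 dollars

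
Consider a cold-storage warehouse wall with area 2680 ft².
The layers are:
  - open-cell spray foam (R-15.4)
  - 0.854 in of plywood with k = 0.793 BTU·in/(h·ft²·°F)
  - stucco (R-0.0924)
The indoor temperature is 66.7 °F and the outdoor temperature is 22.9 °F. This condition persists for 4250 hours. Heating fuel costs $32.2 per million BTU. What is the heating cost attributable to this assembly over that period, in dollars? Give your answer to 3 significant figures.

0.854/0.793 = 1.077
R_total = 15.4 + 1.077 + 0.0924 = 16.57 ft²·°F·h/BTU
Q = 2680 × (66.7 − 22.9) / 16.57 = 7084 BTU/h
E = 7084 × 4250 = 30110000 BTU
Cost = 30110000/10⁶ × 32.2 = $969.5

970 dollars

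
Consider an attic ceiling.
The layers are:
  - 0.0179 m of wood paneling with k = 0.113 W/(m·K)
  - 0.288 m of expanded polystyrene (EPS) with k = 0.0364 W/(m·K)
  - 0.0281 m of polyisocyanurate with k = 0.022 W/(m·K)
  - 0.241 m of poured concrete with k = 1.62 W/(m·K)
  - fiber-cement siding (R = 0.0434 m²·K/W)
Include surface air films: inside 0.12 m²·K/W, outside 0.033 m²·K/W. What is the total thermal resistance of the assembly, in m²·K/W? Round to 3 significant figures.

0.0179/0.113 = 0.1584
0.288/0.0364 = 7.912
0.0281/0.022 = 1.277
0.241/1.62 = 0.1488
R_total = 0.12 + 0.1584 + 7.912 + 1.277 + 0.1488 + 0.0434 + 0.033 = 9.693 m²·K/W

9.69 m²·K/W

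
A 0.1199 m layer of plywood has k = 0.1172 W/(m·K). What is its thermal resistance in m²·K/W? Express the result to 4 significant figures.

R = L/k = 0.1199/0.1172 = 1.023 m²·K/W

1.023 m²·K/W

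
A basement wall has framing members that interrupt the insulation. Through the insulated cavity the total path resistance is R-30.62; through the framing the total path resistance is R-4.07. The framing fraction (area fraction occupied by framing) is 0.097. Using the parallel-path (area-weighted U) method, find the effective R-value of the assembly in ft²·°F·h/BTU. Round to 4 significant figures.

U_eff = 0.903/30.62 + 0.097/4.07 = 0.029491 + 0.023833 = 0.053323
R_eff = 1/U_eff = 18.753 ft²·°F·h/BTU

18.75 ft²·°F·h/BTU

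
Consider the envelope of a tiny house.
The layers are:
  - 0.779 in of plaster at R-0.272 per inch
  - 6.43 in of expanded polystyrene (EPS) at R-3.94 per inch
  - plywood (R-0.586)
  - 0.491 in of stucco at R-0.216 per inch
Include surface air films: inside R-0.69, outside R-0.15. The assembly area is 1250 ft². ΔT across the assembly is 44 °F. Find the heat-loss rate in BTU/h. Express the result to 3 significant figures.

0.779 × 0.272 = 0.2119
6.43 × 3.94 = 25.33
0.491 × 0.216 = 0.1061
R_total = 0.69 + 0.2119 + 25.33 + 0.586 + 0.1061 + 0.15 = 27.08 ft²·°F·h/BTU
Q = A·ΔT/R = 1250 × 44 / 27.08 = 2031 BTU/h

2030 BTU/h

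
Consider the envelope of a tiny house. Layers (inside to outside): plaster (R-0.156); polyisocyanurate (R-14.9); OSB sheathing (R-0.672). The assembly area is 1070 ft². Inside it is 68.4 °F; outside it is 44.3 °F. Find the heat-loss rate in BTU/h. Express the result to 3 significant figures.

1640 BTU/h

R_total = 0.156 + 14.9 + 0.672 = 15.73 ft²·°F·h/BTU
Q = A·ΔT/R = 1070 × (68.4 − 44.3) / 15.73 = 1640 BTU/h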